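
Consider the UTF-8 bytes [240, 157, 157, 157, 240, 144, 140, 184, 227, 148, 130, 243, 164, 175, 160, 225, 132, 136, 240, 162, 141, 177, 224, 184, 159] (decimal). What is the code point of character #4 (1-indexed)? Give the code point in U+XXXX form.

U+E4BE0

Offset 0: leading byte 0xF0 = 11110000 → 4-byte char #1 = F0 9D 9D 9D.
Offset 4: leading byte 0xF0 = 11110000 → 4-byte char #2 = F0 90 8C B8.
Offset 8: leading byte 0xE3 = 11100011 → 3-byte char #3 = E3 94 82.
Offset 11: leading byte 0xF3 = 11110011 → 4-byte char #4 = F3 A4 AF A0.
Leading byte 0xF3 = 11110011 matches 11110xxx → 4-byte sequence.
Byte 1: 0xF3 = 11110011, payload 011 (3 bits).
Byte 2: 0xA4 = 10100100 (10xxxxxx ✓), payload 100100.
Byte 3: 0xAF = 10101111 (10xxxxxx ✓), payload 101111.
Byte 4: 0xA0 = 10100000 (10xxxxxx ✓), payload 100000.
Concatenate: 011100100101111100000 = 0xE4BE0 (21 bits → U+E4BE0).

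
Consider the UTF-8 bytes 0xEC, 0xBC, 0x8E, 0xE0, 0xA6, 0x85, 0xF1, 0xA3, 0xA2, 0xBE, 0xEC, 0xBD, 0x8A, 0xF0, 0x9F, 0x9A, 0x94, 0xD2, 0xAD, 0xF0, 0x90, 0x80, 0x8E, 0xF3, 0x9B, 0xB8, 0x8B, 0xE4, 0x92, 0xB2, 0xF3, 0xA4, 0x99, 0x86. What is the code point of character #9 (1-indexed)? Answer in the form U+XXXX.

U+44B2

Offset 0: leading byte 0xEC = 11101100 → 3-byte char #1 = EC BC 8E.
Offset 3: leading byte 0xE0 = 11100000 → 3-byte char #2 = E0 A6 85.
Offset 6: leading byte 0xF1 = 11110001 → 4-byte char #3 = F1 A3 A2 BE.
Offset 10: leading byte 0xEC = 11101100 → 3-byte char #4 = EC BD 8A.
Offset 13: leading byte 0xF0 = 11110000 → 4-byte char #5 = F0 9F 9A 94.
Offset 17: leading byte 0xD2 = 11010010 → 2-byte char #6 = D2 AD.
Offset 19: leading byte 0xF0 = 11110000 → 4-byte char #7 = F0 90 80 8E.
Offset 23: leading byte 0xF3 = 11110011 → 4-byte char #8 = F3 9B B8 8B.
Offset 27: leading byte 0xE4 = 11100100 → 3-byte char #9 = E4 92 B2.
Leading byte 0xE4 = 11100100 matches 1110xxxx → 3-byte sequence.
Byte 1: 0xE4 = 11100100, payload 0100 (4 bits).
Byte 2: 0x92 = 10010010 (10xxxxxx ✓), payload 010010.
Byte 3: 0xB2 = 10110010 (10xxxxxx ✓), payload 110010.
Concatenate: 0100010010110010 = 0x44B2 (16 bits → U+44B2).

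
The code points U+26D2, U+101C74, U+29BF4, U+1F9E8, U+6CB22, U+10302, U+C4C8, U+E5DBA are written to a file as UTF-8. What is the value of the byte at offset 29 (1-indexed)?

1-indexed offset 29 is 0-indexed offset 28.
U+26D2 → 3-byte form E2 9B 92 at offsets 0–2.
U+101C74 → 4-byte form F4 81 B1 B4 at offsets 3–6.
U+29BF4 → 4-byte form F0 A9 AF B4 at offsets 7–10.
U+1F9E8 → 4-byte form F0 9F A7 A8 at offsets 11–14.
U+6CB22 → 4-byte form F1 AC AC A2 at offsets 15–18.
U+10302 → 4-byte form F0 90 8C 82 at offsets 19–22.
U+C4C8 → 3-byte form EC 93 88 at offsets 23–25.
U+E5DBA → 4-byte form F3 A5 B6 BA at offsets 26–29.
Offset 28 falls in char 8's range; it's byte 3 of F3 A5 B6 BA = 0xB6.

0xB6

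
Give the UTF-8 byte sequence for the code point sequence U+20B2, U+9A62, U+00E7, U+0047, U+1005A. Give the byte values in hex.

U+20B2: 3-byte form → E2 82 B2.
U+9A62: 3-byte form → E9 A9 A2.
U+00E7: 2-byte form → C3 A7.
U+0047: 1-byte form → 47.
U+1005A: 4-byte form → F0 90 81 9A.
Concatenated (13 bytes): E2 82 B2 E9 A9 A2 C3 A7 47 F0 90 81 9A.

E2 82 B2 E9 A9 A2 C3 A7 47 F0 90 81 9A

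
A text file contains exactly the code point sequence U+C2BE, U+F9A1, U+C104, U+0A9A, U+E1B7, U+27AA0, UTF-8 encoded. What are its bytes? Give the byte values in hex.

EC 8A BE EF A6 A1 EC 84 84 E0 AA 9A EE 86 B7 F0 A7 AA A0

U+C2BE: 3-byte form → EC 8A BE.
U+F9A1: 3-byte form → EF A6 A1.
U+C104: 3-byte form → EC 84 84.
U+0A9A: 3-byte form → E0 AA 9A.
U+E1B7: 3-byte form → EE 86 B7.
U+27AA0: 4-byte form → F0 A7 AA A0.
Concatenated (19 bytes): EC 8A BE EF A6 A1 EC 84 84 E0 AA 9A EE 86 B7 F0 A7 AA A0.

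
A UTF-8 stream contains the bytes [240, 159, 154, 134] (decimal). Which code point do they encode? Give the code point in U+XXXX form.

Leading byte 0xF0 = 11110000 matches 11110xxx → 4-byte sequence.
Byte 1: 0xF0 = 11110000, payload 000 (3 bits).
Byte 2: 0x9F = 10011111 (10xxxxxx ✓), payload 011111.
Byte 3: 0x9A = 10011010 (10xxxxxx ✓), payload 011010.
Byte 4: 0x86 = 10000110 (10xxxxxx ✓), payload 000110.
Concatenate: 000011111011010000110 = 0x1F686 (21 bits → U+1F686).

U+1F686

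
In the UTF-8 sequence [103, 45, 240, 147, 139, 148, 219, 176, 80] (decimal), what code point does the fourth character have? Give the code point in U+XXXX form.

U+06F0

Offset 0: leading byte 0x67 = 01100111 → 1-byte char #1 = 67.
Offset 1: leading byte 0x2D = 00101101 → 1-byte char #2 = 2D.
Offset 2: leading byte 0xF0 = 11110000 → 4-byte char #3 = F0 93 8B 94.
Offset 6: leading byte 0xDB = 11011011 → 2-byte char #4 = DB B0.
Leading byte 0xDB = 11011011 matches 110xxxxx → 2-byte sequence.
Byte 1: 0xDB = 11011011, payload 11011 (5 bits).
Byte 2: 0xB0 = 10110000 (10xxxxxx ✓), payload 110000.
Concatenate: 11011110000 = 0x6F0 (11 bits → U+06F0).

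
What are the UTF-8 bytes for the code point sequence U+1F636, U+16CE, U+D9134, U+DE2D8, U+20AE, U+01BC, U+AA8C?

U+1F636: 4-byte form → F0 9F 98 B6.
U+16CE: 3-byte form → E1 9B 8E.
U+D9134: 4-byte form → F3 99 84 B4.
U+DE2D8: 4-byte form → F3 9E 8B 98.
U+20AE: 3-byte form → E2 82 AE.
U+01BC: 2-byte form → C6 BC.
U+AA8C: 3-byte form → EA AA 8C.
Concatenated (23 bytes): F0 9F 98 B6 E1 9B 8E F3 99 84 B4 F3 9E 8B 98 E2 82 AE C6 BC EA AA 8C.

F0 9F 98 B6 E1 9B 8E F3 99 84 B4 F3 9E 8B 98 E2 82 AE C6 BC EA AA 8C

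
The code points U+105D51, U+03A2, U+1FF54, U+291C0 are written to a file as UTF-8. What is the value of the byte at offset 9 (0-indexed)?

0x94

U+105D51 → 4-byte form F4 85 B5 91 at offsets 0–3.
U+03A2 → 2-byte form CE A2 at offsets 4–5.
U+1FF54 → 4-byte form F0 9F BD 94 at offsets 6–9.
Offset 9 falls in char 3's range; it's byte 4 of F0 9F BD 94 = 0x94.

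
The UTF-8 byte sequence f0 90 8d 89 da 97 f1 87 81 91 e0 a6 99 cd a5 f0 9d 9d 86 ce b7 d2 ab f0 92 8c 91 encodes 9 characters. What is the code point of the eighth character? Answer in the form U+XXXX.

U+04AB

Offset 0: leading byte 0xF0 = 11110000 → 4-byte char #1 = F0 90 8D 89.
Offset 4: leading byte 0xDA = 11011010 → 2-byte char #2 = DA 97.
Offset 6: leading byte 0xF1 = 11110001 → 4-byte char #3 = F1 87 81 91.
Offset 10: leading byte 0xE0 = 11100000 → 3-byte char #4 = E0 A6 99.
Offset 13: leading byte 0xCD = 11001101 → 2-byte char #5 = CD A5.
Offset 15: leading byte 0xF0 = 11110000 → 4-byte char #6 = F0 9D 9D 86.
Offset 19: leading byte 0xCE = 11001110 → 2-byte char #7 = CE B7.
Offset 21: leading byte 0xD2 = 11010010 → 2-byte char #8 = D2 AB.
Leading byte 0xD2 = 11010010 matches 110xxxxx → 2-byte sequence.
Byte 1: 0xD2 = 11010010, payload 10010 (5 bits).
Byte 2: 0xAB = 10101011 (10xxxxxx ✓), payload 101011.
Concatenate: 10010101011 = 0x4AB (11 bits → U+04AB).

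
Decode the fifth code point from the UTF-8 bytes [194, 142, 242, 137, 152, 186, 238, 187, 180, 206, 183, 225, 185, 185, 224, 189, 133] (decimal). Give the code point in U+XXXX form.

Offset 0: leading byte 0xC2 = 11000010 → 2-byte char #1 = C2 8E.
Offset 2: leading byte 0xF2 = 11110010 → 4-byte char #2 = F2 89 98 BA.
Offset 6: leading byte 0xEE = 11101110 → 3-byte char #3 = EE BB B4.
Offset 9: leading byte 0xCE = 11001110 → 2-byte char #4 = CE B7.
Offset 11: leading byte 0xE1 = 11100001 → 3-byte char #5 = E1 B9 B9.
Leading byte 0xE1 = 11100001 matches 1110xxxx → 3-byte sequence.
Byte 1: 0xE1 = 11100001, payload 0001 (4 bits).
Byte 2: 0xB9 = 10111001 (10xxxxxx ✓), payload 111001.
Byte 3: 0xB9 = 10111001 (10xxxxxx ✓), payload 111001.
Concatenate: 0001111001111001 = 0x1E79 (16 bits → U+1E79).

U+1E79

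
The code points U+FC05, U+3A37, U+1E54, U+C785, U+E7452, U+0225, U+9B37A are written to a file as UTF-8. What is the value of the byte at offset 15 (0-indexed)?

U+FC05 → 3-byte form EF B0 85 at offsets 0–2.
U+3A37 → 3-byte form E3 A8 B7 at offsets 3–5.
U+1E54 → 3-byte form E1 B9 94 at offsets 6–8.
U+C785 → 3-byte form EC 9E 85 at offsets 9–11.
U+E7452 → 4-byte form F3 A7 91 92 at offsets 12–15.
Offset 15 falls in char 5's range; it's byte 4 of F3 A7 91 92 = 0x92.

0x92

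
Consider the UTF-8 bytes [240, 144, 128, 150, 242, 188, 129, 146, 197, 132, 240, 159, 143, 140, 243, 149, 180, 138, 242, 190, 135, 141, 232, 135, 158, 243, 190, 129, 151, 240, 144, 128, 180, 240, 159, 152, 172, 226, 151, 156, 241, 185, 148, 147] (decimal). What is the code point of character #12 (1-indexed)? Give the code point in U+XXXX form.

Offset 0: leading byte 0xF0 = 11110000 → 4-byte char #1 = F0 90 80 96.
Offset 4: leading byte 0xF2 = 11110010 → 4-byte char #2 = F2 BC 81 92.
Offset 8: leading byte 0xC5 = 11000101 → 2-byte char #3 = C5 84.
Offset 10: leading byte 0xF0 = 11110000 → 4-byte char #4 = F0 9F 8F 8C.
Offset 14: leading byte 0xF3 = 11110011 → 4-byte char #5 = F3 95 B4 8A.
Offset 18: leading byte 0xF2 = 11110010 → 4-byte char #6 = F2 BE 87 8D.
Offset 22: leading byte 0xE8 = 11101000 → 3-byte char #7 = E8 87 9E.
Offset 25: leading byte 0xF3 = 11110011 → 4-byte char #8 = F3 BE 81 97.
Offset 29: leading byte 0xF0 = 11110000 → 4-byte char #9 = F0 90 80 B4.
Offset 33: leading byte 0xF0 = 11110000 → 4-byte char #10 = F0 9F 98 AC.
Offset 37: leading byte 0xE2 = 11100010 → 3-byte char #11 = E2 97 9C.
Offset 40: leading byte 0xF1 = 11110001 → 4-byte char #12 = F1 B9 94 93.
Leading byte 0xF1 = 11110001 matches 11110xxx → 4-byte sequence.
Byte 1: 0xF1 = 11110001, payload 001 (3 bits).
Byte 2: 0xB9 = 10111001 (10xxxxxx ✓), payload 111001.
Byte 3: 0x94 = 10010100 (10xxxxxx ✓), payload 010100.
Byte 4: 0x93 = 10010011 (10xxxxxx ✓), payload 010011.
Concatenate: 001111001010100010011 = 0x79513 (21 bits → U+79513).

U+79513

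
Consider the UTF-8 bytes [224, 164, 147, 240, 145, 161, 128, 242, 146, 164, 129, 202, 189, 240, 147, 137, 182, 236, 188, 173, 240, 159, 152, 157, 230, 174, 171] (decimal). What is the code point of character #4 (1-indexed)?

U+02BD

Offset 0: leading byte 0xE0 = 11100000 → 3-byte char #1 = E0 A4 93.
Offset 3: leading byte 0xF0 = 11110000 → 4-byte char #2 = F0 91 A1 80.
Offset 7: leading byte 0xF2 = 11110010 → 4-byte char #3 = F2 92 A4 81.
Offset 11: leading byte 0xCA = 11001010 → 2-byte char #4 = CA BD.
Leading byte 0xCA = 11001010 matches 110xxxxx → 2-byte sequence.
Byte 1: 0xCA = 11001010, payload 01010 (5 bits).
Byte 2: 0xBD = 10111101 (10xxxxxx ✓), payload 111101.
Concatenate: 01010111101 = 0x2BD (11 bits → U+02BD).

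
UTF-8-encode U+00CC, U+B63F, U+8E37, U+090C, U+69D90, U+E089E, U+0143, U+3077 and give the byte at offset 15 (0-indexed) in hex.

U+00CC → 2-byte form C3 8C at offsets 0–1.
U+B63F → 3-byte form EB 98 BF at offsets 2–4.
U+8E37 → 3-byte form E8 B8 B7 at offsets 5–7.
U+090C → 3-byte form E0 A4 8C at offsets 8–10.
U+69D90 → 4-byte form F1 A9 B6 90 at offsets 11–14.
U+E089E → 4-byte form F3 A0 A2 9E at offsets 15–18.
Offset 15 falls in char 6's range; it's byte 1 of F3 A0 A2 9E = 0xF3.

0xF3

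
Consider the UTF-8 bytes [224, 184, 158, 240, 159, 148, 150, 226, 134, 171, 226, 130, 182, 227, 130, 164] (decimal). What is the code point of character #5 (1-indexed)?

U+30A4

Offset 0: leading byte 0xE0 = 11100000 → 3-byte char #1 = E0 B8 9E.
Offset 3: leading byte 0xF0 = 11110000 → 4-byte char #2 = F0 9F 94 96.
Offset 7: leading byte 0xE2 = 11100010 → 3-byte char #3 = E2 86 AB.
Offset 10: leading byte 0xE2 = 11100010 → 3-byte char #4 = E2 82 B6.
Offset 13: leading byte 0xE3 = 11100011 → 3-byte char #5 = E3 82 A4.
Leading byte 0xE3 = 11100011 matches 1110xxxx → 3-byte sequence.
Byte 1: 0xE3 = 11100011, payload 0011 (4 bits).
Byte 2: 0x82 = 10000010 (10xxxxxx ✓), payload 000010.
Byte 3: 0xA4 = 10100100 (10xxxxxx ✓), payload 100100.
Concatenate: 0011000010100100 = 0x30A4 (16 bits → U+30A4).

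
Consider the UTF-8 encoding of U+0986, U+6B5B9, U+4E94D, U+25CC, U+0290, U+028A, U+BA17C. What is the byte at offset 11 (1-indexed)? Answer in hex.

0x8D

1-indexed offset 11 is 0-indexed offset 10.
U+0986 → 3-byte form E0 A6 86 at offsets 0–2.
U+6B5B9 → 4-byte form F1 AB 96 B9 at offsets 3–6.
U+4E94D → 4-byte form F1 8E A5 8D at offsets 7–10.
Offset 10 falls in char 3's range; it's byte 4 of F1 8E A5 8D = 0x8D.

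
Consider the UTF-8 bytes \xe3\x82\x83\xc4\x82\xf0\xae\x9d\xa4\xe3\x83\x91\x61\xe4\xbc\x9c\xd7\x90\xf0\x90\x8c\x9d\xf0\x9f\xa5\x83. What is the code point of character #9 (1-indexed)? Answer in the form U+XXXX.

Offset 0: leading byte 0xE3 = 11100011 → 3-byte char #1 = E3 82 83.
Offset 3: leading byte 0xC4 = 11000100 → 2-byte char #2 = C4 82.
Offset 5: leading byte 0xF0 = 11110000 → 4-byte char #3 = F0 AE 9D A4.
Offset 9: leading byte 0xE3 = 11100011 → 3-byte char #4 = E3 83 91.
Offset 12: leading byte 0x61 = 01100001 → 1-byte char #5 = 61.
Offset 13: leading byte 0xE4 = 11100100 → 3-byte char #6 = E4 BC 9C.
Offset 16: leading byte 0xD7 = 11010111 → 2-byte char #7 = D7 90.
Offset 18: leading byte 0xF0 = 11110000 → 4-byte char #8 = F0 90 8C 9D.
Offset 22: leading byte 0xF0 = 11110000 → 4-byte char #9 = F0 9F A5 83.
Leading byte 0xF0 = 11110000 matches 11110xxx → 4-byte sequence.
Byte 1: 0xF0 = 11110000, payload 000 (3 bits).
Byte 2: 0x9F = 10011111 (10xxxxxx ✓), payload 011111.
Byte 3: 0xA5 = 10100101 (10xxxxxx ✓), payload 100101.
Byte 4: 0x83 = 10000011 (10xxxxxx ✓), payload 000011.
Concatenate: 000011111100101000011 = 0x1F943 (21 bits → U+1F943).

U+1F943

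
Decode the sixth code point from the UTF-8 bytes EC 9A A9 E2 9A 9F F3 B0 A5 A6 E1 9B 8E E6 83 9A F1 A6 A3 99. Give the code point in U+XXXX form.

Offset 0: leading byte 0xEC = 11101100 → 3-byte char #1 = EC 9A A9.
Offset 3: leading byte 0xE2 = 11100010 → 3-byte char #2 = E2 9A 9F.
Offset 6: leading byte 0xF3 = 11110011 → 4-byte char #3 = F3 B0 A5 A6.
Offset 10: leading byte 0xE1 = 11100001 → 3-byte char #4 = E1 9B 8E.
Offset 13: leading byte 0xE6 = 11100110 → 3-byte char #5 = E6 83 9A.
Offset 16: leading byte 0xF1 = 11110001 → 4-byte char #6 = F1 A6 A3 99.
Leading byte 0xF1 = 11110001 matches 11110xxx → 4-byte sequence.
Byte 1: 0xF1 = 11110001, payload 001 (3 bits).
Byte 2: 0xA6 = 10100110 (10xxxxxx ✓), payload 100110.
Byte 3: 0xA3 = 10100011 (10xxxxxx ✓), payload 100011.
Byte 4: 0x99 = 10011001 (10xxxxxx ✓), payload 011001.
Concatenate: 001100110100011011001 = 0x668D9 (21 bits → U+668D9).

U+668D9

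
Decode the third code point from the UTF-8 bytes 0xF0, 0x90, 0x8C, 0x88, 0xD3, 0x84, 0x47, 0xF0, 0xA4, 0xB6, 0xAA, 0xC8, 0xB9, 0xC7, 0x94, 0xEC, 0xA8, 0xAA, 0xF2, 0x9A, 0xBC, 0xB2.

U+0047

Offset 0: leading byte 0xF0 = 11110000 → 4-byte char #1 = F0 90 8C 88.
Offset 4: leading byte 0xD3 = 11010011 → 2-byte char #2 = D3 84.
Offset 6: leading byte 0x47 = 01000111 → 1-byte char #3 = 47.
Leading byte 0x47 = 01000111 matches 0xxxxxxx → 1-byte sequence.
Byte 1: 0x47 = 01000111, payload 1000111 (7 bits).
Concatenate: 1000111 = 0x47 (7 bits → U+0047).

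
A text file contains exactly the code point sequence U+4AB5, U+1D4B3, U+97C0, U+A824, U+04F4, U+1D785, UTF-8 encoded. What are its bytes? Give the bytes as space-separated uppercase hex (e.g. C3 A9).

E4 AA B5 F0 9D 92 B3 E9 9F 80 EA A0 A4 D3 B4 F0 9D 9E 85

U+4AB5: 3-byte form → E4 AA B5.
U+1D4B3: 4-byte form → F0 9D 92 B3.
U+97C0: 3-byte form → E9 9F 80.
U+A824: 3-byte form → EA A0 A4.
U+04F4: 2-byte form → D3 B4.
U+1D785: 4-byte form → F0 9D 9E 85.
Concatenated (19 bytes): E4 AA B5 F0 9D 92 B3 E9 9F 80 EA A0 A4 D3 B4 F0 9D 9E 85.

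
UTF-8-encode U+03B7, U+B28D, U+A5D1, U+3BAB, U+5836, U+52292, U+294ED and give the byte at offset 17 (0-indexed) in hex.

U+03B7 → 2-byte form CE B7 at offsets 0–1.
U+B28D → 3-byte form EB 8A 8D at offsets 2–4.
U+A5D1 → 3-byte form EA 97 91 at offsets 5–7.
U+3BAB → 3-byte form E3 AE AB at offsets 8–10.
U+5836 → 3-byte form E5 A0 B6 at offsets 11–13.
U+52292 → 4-byte form F1 92 8A 92 at offsets 14–17.
Offset 17 falls in char 6's range; it's byte 4 of F1 92 8A 92 = 0x92.

0x92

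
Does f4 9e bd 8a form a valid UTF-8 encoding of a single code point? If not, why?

Leading byte 0xF4 = 11110100 → 4-byte form.
Payload = 0x11EF4A, which exceeds U+10FFFF, the maximum Unicode code point. (Leading bytes F5–FF, or F4 followed by ≥ 0x90, are invalid.)

invalid (encodes a value above U+10FFFF)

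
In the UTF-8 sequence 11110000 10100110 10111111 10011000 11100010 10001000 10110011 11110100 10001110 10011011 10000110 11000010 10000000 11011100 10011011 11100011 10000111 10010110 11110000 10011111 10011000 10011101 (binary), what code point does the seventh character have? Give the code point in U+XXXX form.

Offset 0: leading byte 0xF0 = 11110000 → 4-byte char #1 = F0 A6 BF 98.
Offset 4: leading byte 0xE2 = 11100010 → 3-byte char #2 = E2 88 B3.
Offset 7: leading byte 0xF4 = 11110100 → 4-byte char #3 = F4 8E 9B 86.
Offset 11: leading byte 0xC2 = 11000010 → 2-byte char #4 = C2 80.
Offset 13: leading byte 0xDC = 11011100 → 2-byte char #5 = DC 9B.
Offset 15: leading byte 0xE3 = 11100011 → 3-byte char #6 = E3 87 96.
Offset 18: leading byte 0xF0 = 11110000 → 4-byte char #7 = F0 9F 98 9D.
Leading byte 0xF0 = 11110000 matches 11110xxx → 4-byte sequence.
Byte 1: 0xF0 = 11110000, payload 000 (3 bits).
Byte 2: 0x9F = 10011111 (10xxxxxx ✓), payload 011111.
Byte 3: 0x98 = 10011000 (10xxxxxx ✓), payload 011000.
Byte 4: 0x9D = 10011101 (10xxxxxx ✓), payload 011101.
Concatenate: 000011111011000011101 = 0x1F61D (21 bits → U+1F61D).

U+1F61D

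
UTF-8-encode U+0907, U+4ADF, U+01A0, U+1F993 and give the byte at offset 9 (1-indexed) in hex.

0xF0

1-indexed offset 9 is 0-indexed offset 8.
U+0907 → 3-byte form E0 A4 87 at offsets 0–2.
U+4ADF → 3-byte form E4 AB 9F at offsets 3–5.
U+01A0 → 2-byte form C6 A0 at offsets 6–7.
U+1F993 → 4-byte form F0 9F A6 93 at offsets 8–11.
Offset 8 falls in char 4's range; it's byte 1 of F0 9F A6 93 = 0xF0.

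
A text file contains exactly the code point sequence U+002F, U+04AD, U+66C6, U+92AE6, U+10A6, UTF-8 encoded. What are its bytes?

U+002F: 1-byte form → 2F.
U+04AD: 2-byte form → D2 AD.
U+66C6: 3-byte form → E6 9B 86.
U+92AE6: 4-byte form → F2 92 AB A6.
U+10A6: 3-byte form → E1 82 A6.
Concatenated (13 bytes): 2F D2 AD E6 9B 86 F2 92 AB A6 E1 82 A6.

2F D2 AD E6 9B 86 F2 92 AB A6 E1 82 A6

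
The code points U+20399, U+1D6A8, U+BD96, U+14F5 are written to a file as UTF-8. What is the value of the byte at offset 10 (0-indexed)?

0x96

U+20399 → 4-byte form F0 A0 8E 99 at offsets 0–3.
U+1D6A8 → 4-byte form F0 9D 9A A8 at offsets 4–7.
U+BD96 → 3-byte form EB B6 96 at offsets 8–10.
Offset 10 falls in char 3's range; it's byte 3 of EB B6 96 = 0x96.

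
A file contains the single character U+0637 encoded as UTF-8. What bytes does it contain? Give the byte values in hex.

D8 B7

U+0637 = 0x637 = 1591 decimal. In range U+0080–U+07FF → 2-byte form: 110xxxxx 10xxxxxx.
Binary (11 bits): 11000110111.
Split 5+6: 11000 | 110111.
Byte 1: 11011000 = 0xD8.
Byte 2: 10110111 = 0xB7.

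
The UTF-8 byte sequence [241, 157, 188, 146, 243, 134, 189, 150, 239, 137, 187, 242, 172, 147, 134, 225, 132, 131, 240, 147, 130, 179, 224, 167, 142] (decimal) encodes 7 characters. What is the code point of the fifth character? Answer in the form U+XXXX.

Offset 0: leading byte 0xF1 = 11110001 → 4-byte char #1 = F1 9D BC 92.
Offset 4: leading byte 0xF3 = 11110011 → 4-byte char #2 = F3 86 BD 96.
Offset 8: leading byte 0xEF = 11101111 → 3-byte char #3 = EF 89 BB.
Offset 11: leading byte 0xF2 = 11110010 → 4-byte char #4 = F2 AC 93 86.
Offset 15: leading byte 0xE1 = 11100001 → 3-byte char #5 = E1 84 83.
Leading byte 0xE1 = 11100001 matches 1110xxxx → 3-byte sequence.
Byte 1: 0xE1 = 11100001, payload 0001 (4 bits).
Byte 2: 0x84 = 10000100 (10xxxxxx ✓), payload 000100.
Byte 3: 0x83 = 10000011 (10xxxxxx ✓), payload 000011.
Concatenate: 0001000100000011 = 0x1103 (16 bits → U+1103).

U+1103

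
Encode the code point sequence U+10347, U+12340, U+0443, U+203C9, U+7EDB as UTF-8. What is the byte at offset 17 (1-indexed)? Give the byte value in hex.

0x9B

1-indexed offset 17 is 0-indexed offset 16.
U+10347 → 4-byte form F0 90 8D 87 at offsets 0–3.
U+12340 → 4-byte form F0 92 8D 80 at offsets 4–7.
U+0443 → 2-byte form D1 83 at offsets 8–9.
U+203C9 → 4-byte form F0 A0 8F 89 at offsets 10–13.
U+7EDB → 3-byte form E7 BB 9B at offsets 14–16.
Offset 16 falls in char 5's range; it's byte 3 of E7 BB 9B = 0x9B.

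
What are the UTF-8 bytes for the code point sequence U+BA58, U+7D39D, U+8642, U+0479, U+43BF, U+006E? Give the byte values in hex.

U+BA58: 3-byte form → EB A9 98.
U+7D39D: 4-byte form → F1 BD 8E 9D.
U+8642: 3-byte form → E8 99 82.
U+0479: 2-byte form → D1 B9.
U+43BF: 3-byte form → E4 8E BF.
U+006E: 1-byte form → 6E.
Concatenated (16 bytes): EB A9 98 F1 BD 8E 9D E8 99 82 D1 B9 E4 8E BF 6E.

EB A9 98 F1 BD 8E 9D E8 99 82 D1 B9 E4 8E BF 6E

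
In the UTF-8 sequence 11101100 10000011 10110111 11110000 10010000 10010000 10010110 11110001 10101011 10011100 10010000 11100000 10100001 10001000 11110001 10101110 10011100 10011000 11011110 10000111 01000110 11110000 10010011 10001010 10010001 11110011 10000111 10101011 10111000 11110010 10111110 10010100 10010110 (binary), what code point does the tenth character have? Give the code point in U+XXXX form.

Offset 0: leading byte 0xEC = 11101100 → 3-byte char #1 = EC 83 B7.
Offset 3: leading byte 0xF0 = 11110000 → 4-byte char #2 = F0 90 90 96.
Offset 7: leading byte 0xF1 = 11110001 → 4-byte char #3 = F1 AB 9C 90.
Offset 11: leading byte 0xE0 = 11100000 → 3-byte char #4 = E0 A1 88.
Offset 14: leading byte 0xF1 = 11110001 → 4-byte char #5 = F1 AE 9C 98.
Offset 18: leading byte 0xDE = 11011110 → 2-byte char #6 = DE 87.
Offset 20: leading byte 0x46 = 01000110 → 1-byte char #7 = 46.
Offset 21: leading byte 0xF0 = 11110000 → 4-byte char #8 = F0 93 8A 91.
Offset 25: leading byte 0xF3 = 11110011 → 4-byte char #9 = F3 87 AB B8.
Offset 29: leading byte 0xF2 = 11110010 → 4-byte char #10 = F2 BE 94 96.
Leading byte 0xF2 = 11110010 matches 11110xxx → 4-byte sequence.
Byte 1: 0xF2 = 11110010, payload 010 (3 bits).
Byte 2: 0xBE = 10111110 (10xxxxxx ✓), payload 111110.
Byte 3: 0x94 = 10010100 (10xxxxxx ✓), payload 010100.
Byte 4: 0x96 = 10010110 (10xxxxxx ✓), payload 010110.
Concatenate: 010111110010100010110 = 0xBE516 (21 bits → U+BE516).

U+BE516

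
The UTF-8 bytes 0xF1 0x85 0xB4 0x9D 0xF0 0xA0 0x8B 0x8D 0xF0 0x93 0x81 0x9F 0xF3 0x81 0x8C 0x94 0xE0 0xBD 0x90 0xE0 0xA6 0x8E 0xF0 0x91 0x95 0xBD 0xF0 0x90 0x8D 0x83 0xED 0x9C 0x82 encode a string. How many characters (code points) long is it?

9

Byte at offset 0: 0xF1 = 11110001 → 4-byte char (#1). Advance 4.
Byte at offset 4: 0xF0 = 11110000 → 4-byte char (#2). Advance 4.
Byte at offset 8: 0xF0 = 11110000 → 4-byte char (#3). Advance 4.
Byte at offset 12: 0xF3 = 11110011 → 4-byte char (#4). Advance 4.
Byte at offset 16: 0xE0 = 11100000 → 3-byte char (#5). Advance 3.
Byte at offset 19: 0xE0 = 11100000 → 3-byte char (#6). Advance 3.
Byte at offset 22: 0xF0 = 11110000 → 4-byte char (#7). Advance 4.
Byte at offset 26: 0xF0 = 11110000 → 4-byte char (#8). Advance 4.
Byte at offset 30: 0xED = 11101101 → 3-byte char (#9). Advance 3.
Reached end at offset 33 after 9 code points.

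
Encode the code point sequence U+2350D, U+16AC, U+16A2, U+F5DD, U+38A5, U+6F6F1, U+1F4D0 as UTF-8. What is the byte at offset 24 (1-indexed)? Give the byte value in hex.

0x90

1-indexed offset 24 is 0-indexed offset 23.
U+2350D → 4-byte form F0 A3 94 8D at offsets 0–3.
U+16AC → 3-byte form E1 9A AC at offsets 4–6.
U+16A2 → 3-byte form E1 9A A2 at offsets 7–9.
U+F5DD → 3-byte form EF 97 9D at offsets 10–12.
U+38A5 → 3-byte form E3 A2 A5 at offsets 13–15.
U+6F6F1 → 4-byte form F1 AF 9B B1 at offsets 16–19.
U+1F4D0 → 4-byte form F0 9F 93 90 at offsets 20–23.
Offset 23 falls in char 7's range; it's byte 4 of F0 9F 93 90 = 0x90.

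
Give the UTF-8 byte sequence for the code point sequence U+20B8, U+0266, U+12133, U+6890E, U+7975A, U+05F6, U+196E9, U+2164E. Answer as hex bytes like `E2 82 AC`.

U+20B8: 3-byte form → E2 82 B8.
U+0266: 2-byte form → C9 A6.
U+12133: 4-byte form → F0 92 84 B3.
U+6890E: 4-byte form → F1 A8 A4 8E.
U+7975A: 4-byte form → F1 B9 9D 9A.
U+05F6: 2-byte form → D7 B6.
U+196E9: 4-byte form → F0 99 9B A9.
U+2164E: 4-byte form → F0 A1 99 8E.
Concatenated (27 bytes): E2 82 B8 C9 A6 F0 92 84 B3 F1 A8 A4 8E F1 B9 9D 9A D7 B6 F0 99 9B A9 F0 A1 99 8E.

E2 82 B8 C9 A6 F0 92 84 B3 F1 A8 A4 8E F1 B9 9D 9A D7 B6 F0 99 9B A9 F0 A1 99 8E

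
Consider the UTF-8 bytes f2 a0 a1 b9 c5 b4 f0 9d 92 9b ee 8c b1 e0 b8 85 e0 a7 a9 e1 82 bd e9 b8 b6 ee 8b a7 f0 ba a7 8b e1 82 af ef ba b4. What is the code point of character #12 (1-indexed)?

Offset 0: leading byte 0xF2 = 11110010 → 4-byte char #1 = F2 A0 A1 B9.
Offset 4: leading byte 0xC5 = 11000101 → 2-byte char #2 = C5 B4.
Offset 6: leading byte 0xF0 = 11110000 → 4-byte char #3 = F0 9D 92 9B.
Offset 10: leading byte 0xEE = 11101110 → 3-byte char #4 = EE 8C B1.
Offset 13: leading byte 0xE0 = 11100000 → 3-byte char #5 = E0 B8 85.
Offset 16: leading byte 0xE0 = 11100000 → 3-byte char #6 = E0 A7 A9.
Offset 19: leading byte 0xE1 = 11100001 → 3-byte char #7 = E1 82 BD.
Offset 22: leading byte 0xE9 = 11101001 → 3-byte char #8 = E9 B8 B6.
Offset 25: leading byte 0xEE = 11101110 → 3-byte char #9 = EE 8B A7.
Offset 28: leading byte 0xF0 = 11110000 → 4-byte char #10 = F0 BA A7 8B.
Offset 32: leading byte 0xE1 = 11100001 → 3-byte char #11 = E1 82 AF.
Offset 35: leading byte 0xEF = 11101111 → 3-byte char #12 = EF BA B4.
Leading byte 0xEF = 11101111 matches 1110xxxx → 3-byte sequence.
Byte 1: 0xEF = 11101111, payload 1111 (4 bits).
Byte 2: 0xBA = 10111010 (10xxxxxx ✓), payload 111010.
Byte 3: 0xB4 = 10110100 (10xxxxxx ✓), payload 110100.
Concatenate: 1111111010110100 = 0xFEB4 (16 bits → U+FEB4).

U+FEB4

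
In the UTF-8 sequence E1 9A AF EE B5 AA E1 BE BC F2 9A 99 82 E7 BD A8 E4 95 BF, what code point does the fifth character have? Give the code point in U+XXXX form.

U+7F68

Offset 0: leading byte 0xE1 = 11100001 → 3-byte char #1 = E1 9A AF.
Offset 3: leading byte 0xEE = 11101110 → 3-byte char #2 = EE B5 AA.
Offset 6: leading byte 0xE1 = 11100001 → 3-byte char #3 = E1 BE BC.
Offset 9: leading byte 0xF2 = 11110010 → 4-byte char #4 = F2 9A 99 82.
Offset 13: leading byte 0xE7 = 11100111 → 3-byte char #5 = E7 BD A8.
Leading byte 0xE7 = 11100111 matches 1110xxxx → 3-byte sequence.
Byte 1: 0xE7 = 11100111, payload 0111 (4 bits).
Byte 2: 0xBD = 10111101 (10xxxxxx ✓), payload 111101.
Byte 3: 0xA8 = 10101000 (10xxxxxx ✓), payload 101000.
Concatenate: 0111111101101000 = 0x7F68 (16 bits → U+7F68).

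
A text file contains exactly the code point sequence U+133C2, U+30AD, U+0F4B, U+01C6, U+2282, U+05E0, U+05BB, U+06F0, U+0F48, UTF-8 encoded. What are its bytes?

F0 93 8F 82 E3 82 AD E0 BD 8B C7 86 E2 8A 82 D7 A0 D6 BB DB B0 E0 BD 88

U+133C2: 4-byte form → F0 93 8F 82.
U+30AD: 3-byte form → E3 82 AD.
U+0F4B: 3-byte form → E0 BD 8B.
U+01C6: 2-byte form → C7 86.
U+2282: 3-byte form → E2 8A 82.
U+05E0: 2-byte form → D7 A0.
U+05BB: 2-byte form → D6 BB.
U+06F0: 2-byte form → DB B0.
U+0F48: 3-byte form → E0 BD 88.
Concatenated (24 bytes): F0 93 8F 82 E3 82 AD E0 BD 8B C7 86 E2 8A 82 D7 A0 D6 BB DB B0 E0 BD 88.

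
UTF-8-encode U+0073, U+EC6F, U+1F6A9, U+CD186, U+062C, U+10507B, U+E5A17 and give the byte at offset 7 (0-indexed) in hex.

U+0073 → 1-byte form 73 at offsets 0–0.
U+EC6F → 3-byte form EE B1 AF at offsets 1–3.
U+1F6A9 → 4-byte form F0 9F 9A A9 at offsets 4–7.
Offset 7 falls in char 3's range; it's byte 4 of F0 9F 9A A9 = 0xA9.

0xA9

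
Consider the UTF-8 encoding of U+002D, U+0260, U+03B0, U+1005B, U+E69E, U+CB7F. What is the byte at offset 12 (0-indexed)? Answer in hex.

U+002D → 1-byte form 2D at offsets 0–0.
U+0260 → 2-byte form C9 A0 at offsets 1–2.
U+03B0 → 2-byte form CE B0 at offsets 3–4.
U+1005B → 4-byte form F0 90 81 9B at offsets 5–8.
U+E69E → 3-byte form EE 9A 9E at offsets 9–11.
U+CB7F → 3-byte form EC AD BF at offsets 12–14.
Offset 12 falls in char 6's range; it's byte 1 of EC AD BF = 0xEC.

0xEC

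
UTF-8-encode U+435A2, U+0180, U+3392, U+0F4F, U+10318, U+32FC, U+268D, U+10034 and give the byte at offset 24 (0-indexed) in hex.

0x80

U+435A2 → 4-byte form F1 83 96 A2 at offsets 0–3.
U+0180 → 2-byte form C6 80 at offsets 4–5.
U+3392 → 3-byte form E3 8E 92 at offsets 6–8.
U+0F4F → 3-byte form E0 BD 8F at offsets 9–11.
U+10318 → 4-byte form F0 90 8C 98 at offsets 12–15.
U+32FC → 3-byte form E3 8B BC at offsets 16–18.
U+268D → 3-byte form E2 9A 8D at offsets 19–21.
U+10034 → 4-byte form F0 90 80 B4 at offsets 22–25.
Offset 24 falls in char 8's range; it's byte 3 of F0 90 80 B4 = 0x80.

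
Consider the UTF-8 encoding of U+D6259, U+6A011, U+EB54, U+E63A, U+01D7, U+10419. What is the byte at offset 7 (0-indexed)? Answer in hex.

0x91

U+D6259 → 4-byte form F3 96 89 99 at offsets 0–3.
U+6A011 → 4-byte form F1 AA 80 91 at offsets 4–7.
Offset 7 falls in char 2's range; it's byte 4 of F1 AA 80 91 = 0x91.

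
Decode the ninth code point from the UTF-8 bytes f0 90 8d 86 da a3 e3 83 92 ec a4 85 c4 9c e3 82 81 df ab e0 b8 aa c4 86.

U+0106

Offset 0: leading byte 0xF0 = 11110000 → 4-byte char #1 = F0 90 8D 86.
Offset 4: leading byte 0xDA = 11011010 → 2-byte char #2 = DA A3.
Offset 6: leading byte 0xE3 = 11100011 → 3-byte char #3 = E3 83 92.
Offset 9: leading byte 0xEC = 11101100 → 3-byte char #4 = EC A4 85.
Offset 12: leading byte 0xC4 = 11000100 → 2-byte char #5 = C4 9C.
Offset 14: leading byte 0xE3 = 11100011 → 3-byte char #6 = E3 82 81.
Offset 17: leading byte 0xDF = 11011111 → 2-byte char #7 = DF AB.
Offset 19: leading byte 0xE0 = 11100000 → 3-byte char #8 = E0 B8 AA.
Offset 22: leading byte 0xC4 = 11000100 → 2-byte char #9 = C4 86.
Leading byte 0xC4 = 11000100 matches 110xxxxx → 2-byte sequence.
Byte 1: 0xC4 = 11000100, payload 00100 (5 bits).
Byte 2: 0x86 = 10000110 (10xxxxxx ✓), payload 000110.
Concatenate: 00100000110 = 0x106 (11 bits → U+0106).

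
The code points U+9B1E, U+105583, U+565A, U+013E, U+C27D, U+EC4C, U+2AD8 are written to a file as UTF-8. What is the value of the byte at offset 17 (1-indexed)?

1-indexed offset 17 is 0-indexed offset 16.
U+9B1E → 3-byte form E9 AC 9E at offsets 0–2.
U+105583 → 4-byte form F4 85 96 83 at offsets 3–6.
U+565A → 3-byte form E5 99 9A at offsets 7–9.
U+013E → 2-byte form C4 BE at offsets 10–11.
U+C27D → 3-byte form EC 89 BD at offsets 12–14.
U+EC4C → 3-byte form EE B1 8C at offsets 15–17.
Offset 16 falls in char 6's range; it's byte 2 of EE B1 8C = 0xB1.

0xB1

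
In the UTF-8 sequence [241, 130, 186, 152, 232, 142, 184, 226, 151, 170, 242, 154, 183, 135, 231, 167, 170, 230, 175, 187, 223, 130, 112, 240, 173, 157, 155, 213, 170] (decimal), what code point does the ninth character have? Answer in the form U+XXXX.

U+2D75B

Offset 0: leading byte 0xF1 = 11110001 → 4-byte char #1 = F1 82 BA 98.
Offset 4: leading byte 0xE8 = 11101000 → 3-byte char #2 = E8 8E B8.
Offset 7: leading byte 0xE2 = 11100010 → 3-byte char #3 = E2 97 AA.
Offset 10: leading byte 0xF2 = 11110010 → 4-byte char #4 = F2 9A B7 87.
Offset 14: leading byte 0xE7 = 11100111 → 3-byte char #5 = E7 A7 AA.
Offset 17: leading byte 0xE6 = 11100110 → 3-byte char #6 = E6 AF BB.
Offset 20: leading byte 0xDF = 11011111 → 2-byte char #7 = DF 82.
Offset 22: leading byte 0x70 = 01110000 → 1-byte char #8 = 70.
Offset 23: leading byte 0xF0 = 11110000 → 4-byte char #9 = F0 AD 9D 9B.
Leading byte 0xF0 = 11110000 matches 11110xxx → 4-byte sequence.
Byte 1: 0xF0 = 11110000, payload 000 (3 bits).
Byte 2: 0xAD = 10101101 (10xxxxxx ✓), payload 101101.
Byte 3: 0x9D = 10011101 (10xxxxxx ✓), payload 011101.
Byte 4: 0x9B = 10011011 (10xxxxxx ✓), payload 011011.
Concatenate: 000101101011101011011 = 0x2D75B (21 bits → U+2D75B).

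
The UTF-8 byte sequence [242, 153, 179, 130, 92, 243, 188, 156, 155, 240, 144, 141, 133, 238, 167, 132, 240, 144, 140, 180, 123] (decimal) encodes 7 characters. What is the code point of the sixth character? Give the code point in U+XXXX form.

Offset 0: leading byte 0xF2 = 11110010 → 4-byte char #1 = F2 99 B3 82.
Offset 4: leading byte 0x5C = 01011100 → 1-byte char #2 = 5C.
Offset 5: leading byte 0xF3 = 11110011 → 4-byte char #3 = F3 BC 9C 9B.
Offset 9: leading byte 0xF0 = 11110000 → 4-byte char #4 = F0 90 8D 85.
Offset 13: leading byte 0xEE = 11101110 → 3-byte char #5 = EE A7 84.
Offset 16: leading byte 0xF0 = 11110000 → 4-byte char #6 = F0 90 8C B4.
Leading byte 0xF0 = 11110000 matches 11110xxx → 4-byte sequence.
Byte 1: 0xF0 = 11110000, payload 000 (3 bits).
Byte 2: 0x90 = 10010000 (10xxxxxx ✓), payload 010000.
Byte 3: 0x8C = 10001100 (10xxxxxx ✓), payload 001100.
Byte 4: 0xB4 = 10110100 (10xxxxxx ✓), payload 110100.
Concatenate: 000010000001100110100 = 0x10334 (21 bits → U+10334).

U+10334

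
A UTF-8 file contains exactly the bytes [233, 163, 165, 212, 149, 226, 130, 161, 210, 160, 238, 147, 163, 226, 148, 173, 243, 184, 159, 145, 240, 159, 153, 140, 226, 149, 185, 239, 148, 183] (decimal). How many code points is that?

Byte at offset 0: 0xE9 = 11101001 → 3-byte char (#1). Advance 3.
Byte at offset 3: 0xD4 = 11010100 → 2-byte char (#2). Advance 2.
Byte at offset 5: 0xE2 = 11100010 → 3-byte char (#3). Advance 3.
Byte at offset 8: 0xD2 = 11010010 → 2-byte char (#4). Advance 2.
Byte at offset 10: 0xEE = 11101110 → 3-byte char (#5). Advance 3.
Byte at offset 13: 0xE2 = 11100010 → 3-byte char (#6). Advance 3.
Byte at offset 16: 0xF3 = 11110011 → 4-byte char (#7). Advance 4.
Byte at offset 20: 0xF0 = 11110000 → 4-byte char (#8). Advance 4.
Byte at offset 24: 0xE2 = 11100010 → 3-byte char (#9). Advance 3.
Byte at offset 27: 0xEF = 11101111 → 3-byte char (#10). Advance 3.
Reached end at offset 30 after 10 code points.

10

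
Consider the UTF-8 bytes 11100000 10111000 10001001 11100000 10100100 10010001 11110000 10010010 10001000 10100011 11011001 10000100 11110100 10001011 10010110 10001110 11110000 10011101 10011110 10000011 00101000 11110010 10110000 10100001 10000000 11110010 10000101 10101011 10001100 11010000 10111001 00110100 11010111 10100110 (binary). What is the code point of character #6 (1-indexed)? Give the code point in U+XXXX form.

U+1D783

Offset 0: leading byte 0xE0 = 11100000 → 3-byte char #1 = E0 B8 89.
Offset 3: leading byte 0xE0 = 11100000 → 3-byte char #2 = E0 A4 91.
Offset 6: leading byte 0xF0 = 11110000 → 4-byte char #3 = F0 92 88 A3.
Offset 10: leading byte 0xD9 = 11011001 → 2-byte char #4 = D9 84.
Offset 12: leading byte 0xF4 = 11110100 → 4-byte char #5 = F4 8B 96 8E.
Offset 16: leading byte 0xF0 = 11110000 → 4-byte char #6 = F0 9D 9E 83.
Leading byte 0xF0 = 11110000 matches 11110xxx → 4-byte sequence.
Byte 1: 0xF0 = 11110000, payload 000 (3 bits).
Byte 2: 0x9D = 10011101 (10xxxxxx ✓), payload 011101.
Byte 3: 0x9E = 10011110 (10xxxxxx ✓), payload 011110.
Byte 4: 0x83 = 10000011 (10xxxxxx ✓), payload 000011.
Concatenate: 000011101011110000011 = 0x1D783 (21 bits → U+1D783).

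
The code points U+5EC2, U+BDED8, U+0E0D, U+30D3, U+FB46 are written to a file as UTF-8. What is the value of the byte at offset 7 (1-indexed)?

1-indexed offset 7 is 0-indexed offset 6.
U+5EC2 → 3-byte form E5 BB 82 at offsets 0–2.
U+BDED8 → 4-byte form F2 BD BB 98 at offsets 3–6.
Offset 6 falls in char 2's range; it's byte 4 of F2 BD BB 98 = 0x98.

0x98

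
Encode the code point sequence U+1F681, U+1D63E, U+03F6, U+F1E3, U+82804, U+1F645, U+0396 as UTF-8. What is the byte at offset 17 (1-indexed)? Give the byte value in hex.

0x84

1-indexed offset 17 is 0-indexed offset 16.
U+1F681 → 4-byte form F0 9F 9A 81 at offsets 0–3.
U+1D63E → 4-byte form F0 9D 98 BE at offsets 4–7.
U+03F6 → 2-byte form CF B6 at offsets 8–9.
U+F1E3 → 3-byte form EF 87 A3 at offsets 10–12.
U+82804 → 4-byte form F2 82 A0 84 at offsets 13–16.
Offset 16 falls in char 5's range; it's byte 4 of F2 82 A0 84 = 0x84.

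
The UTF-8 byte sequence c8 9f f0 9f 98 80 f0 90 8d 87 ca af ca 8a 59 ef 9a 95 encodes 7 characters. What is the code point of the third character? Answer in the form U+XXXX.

U+10347

Offset 0: leading byte 0xC8 = 11001000 → 2-byte char #1 = C8 9F.
Offset 2: leading byte 0xF0 = 11110000 → 4-byte char #2 = F0 9F 98 80.
Offset 6: leading byte 0xF0 = 11110000 → 4-byte char #3 = F0 90 8D 87.
Leading byte 0xF0 = 11110000 matches 11110xxx → 4-byte sequence.
Byte 1: 0xF0 = 11110000, payload 000 (3 bits).
Byte 2: 0x90 = 10010000 (10xxxxxx ✓), payload 010000.
Byte 3: 0x8D = 10001101 (10xxxxxx ✓), payload 001101.
Byte 4: 0x87 = 10000111 (10xxxxxx ✓), payload 000111.
Concatenate: 000010000001101000111 = 0x10347 (21 bits → U+10347).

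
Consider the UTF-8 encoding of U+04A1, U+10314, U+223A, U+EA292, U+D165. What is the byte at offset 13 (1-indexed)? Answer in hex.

1-indexed offset 13 is 0-indexed offset 12.
U+04A1 → 2-byte form D2 A1 at offsets 0–1.
U+10314 → 4-byte form F0 90 8C 94 at offsets 2–5.
U+223A → 3-byte form E2 88 BA at offsets 6–8.
U+EA292 → 4-byte form F3 AA 8A 92 at offsets 9–12.
Offset 12 falls in char 4's range; it's byte 4 of F3 AA 8A 92 = 0x92.

0x92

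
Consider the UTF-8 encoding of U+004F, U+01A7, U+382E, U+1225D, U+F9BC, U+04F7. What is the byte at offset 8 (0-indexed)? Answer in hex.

U+004F → 1-byte form 4F at offsets 0–0.
U+01A7 → 2-byte form C6 A7 at offsets 1–2.
U+382E → 3-byte form E3 A0 AE at offsets 3–5.
U+1225D → 4-byte form F0 92 89 9D at offsets 6–9.
Offset 8 falls in char 4's range; it's byte 3 of F0 92 89 9D = 0x89.

0x89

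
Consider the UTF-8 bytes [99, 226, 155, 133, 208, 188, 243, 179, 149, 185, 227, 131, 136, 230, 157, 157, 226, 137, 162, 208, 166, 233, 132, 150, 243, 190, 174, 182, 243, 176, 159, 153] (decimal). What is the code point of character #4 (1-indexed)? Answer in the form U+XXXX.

U+F3579

Offset 0: leading byte 0x63 = 01100011 → 1-byte char #1 = 63.
Offset 1: leading byte 0xE2 = 11100010 → 3-byte char #2 = E2 9B 85.
Offset 4: leading byte 0xD0 = 11010000 → 2-byte char #3 = D0 BC.
Offset 6: leading byte 0xF3 = 11110011 → 4-byte char #4 = F3 B3 95 B9.
Leading byte 0xF3 = 11110011 matches 11110xxx → 4-byte sequence.
Byte 1: 0xF3 = 11110011, payload 011 (3 bits).
Byte 2: 0xB3 = 10110011 (10xxxxxx ✓), payload 110011.
Byte 3: 0x95 = 10010101 (10xxxxxx ✓), payload 010101.
Byte 4: 0xB9 = 10111001 (10xxxxxx ✓), payload 111001.
Concatenate: 011110011010101111001 = 0xF3579 (21 bits → U+F3579).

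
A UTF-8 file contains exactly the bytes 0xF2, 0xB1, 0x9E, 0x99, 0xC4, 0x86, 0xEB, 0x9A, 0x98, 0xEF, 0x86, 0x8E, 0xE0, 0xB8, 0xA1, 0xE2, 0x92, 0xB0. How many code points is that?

6

Byte at offset 0: 0xF2 = 11110010 → 4-byte char (#1). Advance 4.
Byte at offset 4: 0xC4 = 11000100 → 2-byte char (#2). Advance 2.
Byte at offset 6: 0xEB = 11101011 → 3-byte char (#3). Advance 3.
Byte at offset 9: 0xEF = 11101111 → 3-byte char (#4). Advance 3.
Byte at offset 12: 0xE0 = 11100000 → 3-byte char (#5). Advance 3.
Byte at offset 15: 0xE2 = 11100010 → 3-byte char (#6). Advance 3.
Reached end at offset 18 after 6 code points.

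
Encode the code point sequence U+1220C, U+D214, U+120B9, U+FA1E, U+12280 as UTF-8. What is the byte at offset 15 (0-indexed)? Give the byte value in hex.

U+1220C → 4-byte form F0 92 88 8C at offsets 0–3.
U+D214 → 3-byte form ED 88 94 at offsets 4–6.
U+120B9 → 4-byte form F0 92 82 B9 at offsets 7–10.
U+FA1E → 3-byte form EF A8 9E at offsets 11–13.
U+12280 → 4-byte form F0 92 8A 80 at offsets 14–17.
Offset 15 falls in char 5's range; it's byte 2 of F0 92 8A 80 = 0x92.

0x92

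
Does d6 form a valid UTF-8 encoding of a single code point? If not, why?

invalid (sequence truncated)

Leading byte 0xD6 = 11010110 → 2-byte form, but only 1 byte is present.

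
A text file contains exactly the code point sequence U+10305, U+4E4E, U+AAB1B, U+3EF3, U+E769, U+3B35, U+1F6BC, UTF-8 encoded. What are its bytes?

U+10305: 4-byte form → F0 90 8C 85.
U+4E4E: 3-byte form → E4 B9 8E.
U+AAB1B: 4-byte form → F2 AA AC 9B.
U+3EF3: 3-byte form → E3 BB B3.
U+E769: 3-byte form → EE 9D A9.
U+3B35: 3-byte form → E3 AC B5.
U+1F6BC: 4-byte form → F0 9F 9A BC.
Concatenated (24 bytes): F0 90 8C 85 E4 B9 8E F2 AA AC 9B E3 BB B3 EE 9D A9 E3 AC B5 F0 9F 9A BC.

F0 90 8C 85 E4 B9 8E F2 AA AC 9B E3 BB B3 EE 9D A9 E3 AC B5 F0 9F 9A BC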